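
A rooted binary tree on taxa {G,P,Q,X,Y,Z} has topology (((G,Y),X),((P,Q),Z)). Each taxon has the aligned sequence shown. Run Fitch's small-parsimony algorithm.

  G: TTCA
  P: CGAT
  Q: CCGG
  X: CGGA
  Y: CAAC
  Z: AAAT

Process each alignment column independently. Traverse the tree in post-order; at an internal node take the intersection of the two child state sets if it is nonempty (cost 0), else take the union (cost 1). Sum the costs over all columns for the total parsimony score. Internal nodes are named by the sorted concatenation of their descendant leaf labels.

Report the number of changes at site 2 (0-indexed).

[col 0] GY: children G:{T}, Y:{C} ∪→ {C,T}; cost 1
[col 0] GXY: children GY:{C,T}, X:{C} ∩→ {C}; cost 0
[col 0] PQ: children P:{C}, Q:{C} ∩→ {C}; cost 0
[col 0] PQZ: children PQ:{C}, Z:{A} ∪→ {A,C}; cost 1
[col 0] GPQXYZ: children GXY:{C}, PQZ:{A,C} ∩→ {C}; cost 0
[col 1] GY: children G:{T}, Y:{A} ∪→ {A,T}; cost 1
[col 1] GXY: children GY:{A,T}, X:{G} ∪→ {A,G,T}; cost 1
[col 1] PQ: children P:{G}, Q:{C} ∪→ {C,G}; cost 1
[col 1] PQZ: children PQ:{C,G}, Z:{A} ∪→ {A,C,G}; cost 1
[col 1] GPQXYZ: children GXY:{A,G,T}, PQZ:{A,C,G} ∩→ {A,G}; cost 0
[col 2] GY: children G:{C}, Y:{A} ∪→ {A,C}; cost 1
[col 2] GXY: children GY:{A,C}, X:{G} ∪→ {A,C,G}; cost 1
[col 2] PQ: children P:{A}, Q:{G} ∪→ {A,G}; cost 1
[col 2] PQZ: children PQ:{A,G}, Z:{A} ∩→ {A}; cost 0
[col 2] GPQXYZ: children GXY:{A,C,G}, PQZ:{A} ∩→ {A}; cost 0
[col 3] GY: children G:{A}, Y:{C} ∪→ {A,C}; cost 1
[col 3] GXY: children GY:{A,C}, X:{A} ∩→ {A}; cost 0
[col 3] PQ: children P:{T}, Q:{G} ∪→ {G,T}; cost 1
[col 3] PQZ: children PQ:{G,T}, Z:{T} ∩→ {T}; cost 0
[col 3] GPQXYZ: children GXY:{A}, PQZ:{T} ∪→ {A,T}; cost 1
per-site changes: [2, 4, 3, 3]; total = 12

3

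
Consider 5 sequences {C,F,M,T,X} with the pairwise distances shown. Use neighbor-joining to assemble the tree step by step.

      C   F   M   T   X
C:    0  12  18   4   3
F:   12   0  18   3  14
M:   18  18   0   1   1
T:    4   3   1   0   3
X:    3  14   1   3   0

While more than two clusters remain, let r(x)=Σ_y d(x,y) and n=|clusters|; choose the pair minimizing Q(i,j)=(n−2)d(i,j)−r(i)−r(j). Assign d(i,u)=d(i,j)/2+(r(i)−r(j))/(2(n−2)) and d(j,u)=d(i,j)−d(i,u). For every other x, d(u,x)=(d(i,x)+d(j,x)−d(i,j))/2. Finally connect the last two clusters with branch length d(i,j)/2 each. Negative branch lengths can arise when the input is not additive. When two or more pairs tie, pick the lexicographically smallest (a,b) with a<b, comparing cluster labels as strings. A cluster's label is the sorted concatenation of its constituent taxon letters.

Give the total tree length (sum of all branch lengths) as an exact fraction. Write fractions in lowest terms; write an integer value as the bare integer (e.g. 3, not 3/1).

63/4

iteration 1: select M,X (d=1, Q=-56); attach at lengths (10/3, -7/3); label the merged cluster MX
  updated: d(C,MX)=10, d(F,MX)=31/2, d(MX,T)=3/2
iteration 2: select C,MX (d=10, Q=-33); attach at lengths (19/4, 21/4); label the merged cluster CMX
  updated: d(CMX,F)=35/4, d(CMX,T)=-9/4
iteration 3: select CMX,F (d=35/4, Q=-19/2); attach at lengths (7/4, 7); label the merged cluster CFMX
  updated: d(CFMX,T)=-4
iteration 4: select CFMX,T (d=-4); attach at lengths (-2, -2); label the merged cluster CFMTX
final tree: (((C:19/4,(M:10/3,X:-7/3):21/4):7/4,F:7):-2,T:-2)
total length: 63/4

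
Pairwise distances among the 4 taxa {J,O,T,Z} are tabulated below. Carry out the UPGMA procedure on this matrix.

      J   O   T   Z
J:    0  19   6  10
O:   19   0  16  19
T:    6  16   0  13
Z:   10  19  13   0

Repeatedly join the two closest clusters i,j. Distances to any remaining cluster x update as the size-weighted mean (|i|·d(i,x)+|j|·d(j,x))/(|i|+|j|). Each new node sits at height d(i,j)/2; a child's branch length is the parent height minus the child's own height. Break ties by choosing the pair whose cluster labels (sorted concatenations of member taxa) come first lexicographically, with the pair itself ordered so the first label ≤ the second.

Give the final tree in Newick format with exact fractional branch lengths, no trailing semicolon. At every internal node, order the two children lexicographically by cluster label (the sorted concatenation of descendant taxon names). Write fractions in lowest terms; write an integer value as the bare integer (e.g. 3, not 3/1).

step 1: merge (J,T) at d=6; branch lengths J→3, T→3; new cluster JT
  updated: d(JT,O)=35/2, d(JT,Z)=23/2
step 2: merge (JT,Z) at d=23/2; branch lengths JT→11/4, Z→23/4; new cluster JTZ
  updated: d(JTZ,O)=18
step 3: merge (JTZ,O) at d=18; branch lengths JTZ→13/4, O→9; new cluster JOTZ
final tree: (((J:3,T:3):11/4,Z:23/4):13/4,O:9)
total length: 107/4

(((J:3,T:3):11/4,Z:23/4):13/4,O:9)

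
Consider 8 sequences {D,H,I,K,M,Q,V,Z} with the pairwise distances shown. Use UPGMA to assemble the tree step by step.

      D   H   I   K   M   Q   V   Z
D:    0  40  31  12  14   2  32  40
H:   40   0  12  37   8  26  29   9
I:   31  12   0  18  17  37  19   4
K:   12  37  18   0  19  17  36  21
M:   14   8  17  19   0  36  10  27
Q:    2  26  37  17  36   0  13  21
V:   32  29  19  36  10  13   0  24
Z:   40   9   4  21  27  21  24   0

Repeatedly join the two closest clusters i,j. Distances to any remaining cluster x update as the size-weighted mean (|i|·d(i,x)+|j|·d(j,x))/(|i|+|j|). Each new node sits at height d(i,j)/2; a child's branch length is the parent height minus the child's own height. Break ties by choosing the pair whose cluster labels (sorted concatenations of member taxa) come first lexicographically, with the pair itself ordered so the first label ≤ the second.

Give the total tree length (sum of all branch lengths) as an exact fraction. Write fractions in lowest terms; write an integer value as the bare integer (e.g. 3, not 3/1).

7283/120

iteration 1: select D,Q (d=2); attach at lengths (1, 1); label the merged cluster DQ
  updated: d(DQ,H)=33, d(DQ,I)=34, d(DQ,K)=29/2, d(DQ,M)=25, d(DQ,V)=45/2, d(DQ,Z)=61/2
iteration 2: select I,Z (d=4); attach at lengths (2, 2); label the merged cluster IZ
  updated: d(DQ,IZ)=129/4, d(H,IZ)=21/2, d(IZ,K)=39/2, d(IZ,M)=22, d(IZ,V)=43/2
iteration 3: select H,M (d=8); attach at lengths (4, 4); label the merged cluster HM
  updated: d(DQ,HM)=29, d(HM,IZ)=65/4, d(HM,K)=28, d(HM,V)=39/2
iteration 4: select DQ,K (d=29/2); attach at lengths (25/4, 29/4); label the merged cluster DKQ
  updated: d(DKQ,HM)=86/3, d(DKQ,IZ)=28, d(DKQ,V)=27
iteration 5: select HM,IZ (d=65/4); attach at lengths (33/8, 49/8); label the merged cluster HIMZ
  updated: d(DKQ,HIMZ)=85/3, d(HIMZ,V)=41/2
iteration 6: select HIMZ,V (d=41/2); attach at lengths (17/8, 41/4); label the merged cluster HIMVZ
  updated: d(DKQ,HIMVZ)=421/15
iteration 7: select DKQ,HIMVZ (d=421/15); attach at lengths (407/60, 227/60); label the merged cluster DHIKMQVZ
final tree: (((D:1,Q:1):25/4,K:29/4):407/60,(((H:4,M:4):33/8,(I:2,Z:2):49/8):17/8,V:41/4):227/60)
total length: 7283/120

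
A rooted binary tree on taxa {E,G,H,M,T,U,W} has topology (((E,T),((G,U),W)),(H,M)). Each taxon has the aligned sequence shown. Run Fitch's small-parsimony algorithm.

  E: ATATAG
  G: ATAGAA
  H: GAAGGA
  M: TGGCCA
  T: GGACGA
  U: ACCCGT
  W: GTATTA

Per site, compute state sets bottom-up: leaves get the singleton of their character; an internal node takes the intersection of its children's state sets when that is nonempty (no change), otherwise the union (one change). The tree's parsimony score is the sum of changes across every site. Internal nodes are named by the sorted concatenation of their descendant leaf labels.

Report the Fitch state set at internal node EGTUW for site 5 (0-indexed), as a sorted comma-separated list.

A

ET@0: {A} ∪ {G} = {A,G} (union, +1)
GU@0: {A} ∩ {A} = {A} (intersection, +0)
GUW@0: {A} ∪ {G} = {A,G} (union, +1)
EGTUW@0: {A,G} ∩ {A,G} = {A,G} (intersection, +0)
HM@0: {G} ∪ {T} = {G,T} (union, +1)
EGHMTUW@0: {A,G} ∩ {G,T} = {G} (intersection, +0)
ET@1: {T} ∪ {G} = {G,T} (union, +1)
GU@1: {T} ∪ {C} = {C,T} (union, +1)
GUW@1: {C,T} ∩ {T} = {T} (intersection, +0)
EGTUW@1: {G,T} ∩ {T} = {T} (intersection, +0)
HM@1: {A} ∪ {G} = {A,G} (union, +1)
EGHMTUW@1: {T} ∪ {A,G} = {A,G,T} (union, +1)
ET@2: {A} ∩ {A} = {A} (intersection, +0)
GU@2: {A} ∪ {C} = {A,C} (union, +1)
GUW@2: {A,C} ∩ {A} = {A} (intersection, +0)
EGTUW@2: {A} ∩ {A} = {A} (intersection, +0)
HM@2: {A} ∪ {G} = {A,G} (union, +1)
EGHMTUW@2: {A} ∩ {A,G} = {A} (intersection, +0)
ET@3: {T} ∪ {C} = {C,T} (union, +1)
GU@3: {G} ∪ {C} = {C,G} (union, +1)
GUW@3: {C,G} ∪ {T} = {C,G,T} (union, +1)
EGTUW@3: {C,T} ∩ {C,G,T} = {C,T} (intersection, +0)
HM@3: {G} ∪ {C} = {C,G} (union, +1)
EGHMTUW@3: {C,T} ∩ {C,G} = {C} (intersection, +0)
ET@4: {A} ∪ {G} = {A,G} (union, +1)
GU@4: {A} ∪ {G} = {A,G} (union, +1)
GUW@4: {A,G} ∪ {T} = {A,G,T} (union, +1)
EGTUW@4: {A,G} ∩ {A,G,T} = {A,G} (intersection, +0)
HM@4: {G} ∪ {C} = {C,G} (union, +1)
EGHMTUW@4: {A,G} ∩ {C,G} = {G} (intersection, +0)
ET@5: {G} ∪ {A} = {A,G} (union, +1)
GU@5: {A} ∪ {T} = {A,T} (union, +1)
GUW@5: {A,T} ∩ {A} = {A} (intersection, +0)
EGTUW@5: {A,G} ∩ {A} = {A} (intersection, +0)
HM@5: {A} ∩ {A} = {A} (intersection, +0)
EGHMTUW@5: {A} ∩ {A} = {A} (intersection, +0)
per-site changes: [3, 4, 2, 4, 4, 2]; total = 19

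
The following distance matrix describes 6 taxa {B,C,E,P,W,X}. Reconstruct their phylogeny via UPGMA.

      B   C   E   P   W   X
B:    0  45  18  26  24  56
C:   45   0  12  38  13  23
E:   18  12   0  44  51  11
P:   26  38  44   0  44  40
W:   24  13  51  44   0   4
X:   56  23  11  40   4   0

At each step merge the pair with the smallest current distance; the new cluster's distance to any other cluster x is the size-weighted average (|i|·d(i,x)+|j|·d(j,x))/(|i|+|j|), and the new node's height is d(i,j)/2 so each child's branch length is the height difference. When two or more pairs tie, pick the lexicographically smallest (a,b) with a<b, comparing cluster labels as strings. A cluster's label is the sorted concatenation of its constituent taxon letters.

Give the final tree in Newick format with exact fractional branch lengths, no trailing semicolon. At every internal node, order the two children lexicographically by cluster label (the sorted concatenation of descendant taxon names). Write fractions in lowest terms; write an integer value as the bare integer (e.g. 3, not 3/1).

iteration 1: select W,X (d=4); attach at lengths (2, 2); label the merged cluster WX
  updated: d(B,WX)=40, d(C,WX)=18, d(E,WX)=31, d(P,WX)=42
iteration 2: select C,E (d=12); attach at lengths (6, 6); label the merged cluster CE
  updated: d(B,CE)=63/2, d(CE,P)=41, d(CE,WX)=49/2
iteration 3: select CE,WX (d=49/2); attach at lengths (25/4, 41/4); label the merged cluster CEWX
  updated: d(B,CEWX)=143/4, d(CEWX,P)=83/2
iteration 4: select B,P (d=26); attach at lengths (13, 13); label the merged cluster BP
  updated: d(BP,CEWX)=309/8
iteration 5: select BP,CEWX (d=309/8); attach at lengths (101/16, 113/16); label the merged cluster BCEPWX
final tree: ((B:13,P:13):101/16,((C:6,E:6):25/4,(W:2,X:2):41/4):113/16)
total length: 575/8

((B:13,P:13):101/16,((C:6,E:6):25/4,(W:2,X:2):41/4):113/16)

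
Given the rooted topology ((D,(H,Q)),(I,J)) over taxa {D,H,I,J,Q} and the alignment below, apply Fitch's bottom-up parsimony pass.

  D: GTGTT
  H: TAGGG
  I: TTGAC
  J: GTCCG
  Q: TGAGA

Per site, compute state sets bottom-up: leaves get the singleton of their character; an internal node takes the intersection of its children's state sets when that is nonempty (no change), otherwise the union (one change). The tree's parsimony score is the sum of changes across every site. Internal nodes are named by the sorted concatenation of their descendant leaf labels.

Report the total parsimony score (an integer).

[col 0] HQ: children H:{T}, Q:{T} ∩→ {T}; cost 0
[col 0] DHQ: children D:{G}, HQ:{T} ∪→ {G,T}; cost 1
[col 0] IJ: children I:{T}, J:{G} ∪→ {G,T}; cost 1
[col 0] DHIJQ: children DHQ:{G,T}, IJ:{G,T} ∩→ {G,T}; cost 0
[col 1] HQ: children H:{A}, Q:{G} ∪→ {A,G}; cost 1
[col 1] DHQ: children D:{T}, HQ:{A,G} ∪→ {A,G,T}; cost 1
[col 1] IJ: children I:{T}, J:{T} ∩→ {T}; cost 0
[col 1] DHIJQ: children DHQ:{A,G,T}, IJ:{T} ∩→ {T}; cost 0
[col 2] HQ: children H:{G}, Q:{A} ∪→ {A,G}; cost 1
[col 2] DHQ: children D:{G}, HQ:{A,G} ∩→ {G}; cost 0
[col 2] IJ: children I:{G}, J:{C} ∪→ {C,G}; cost 1
[col 2] DHIJQ: children DHQ:{G}, IJ:{C,G} ∩→ {G}; cost 0
[col 3] HQ: children H:{G}, Q:{G} ∩→ {G}; cost 0
[col 3] DHQ: children D:{T}, HQ:{G} ∪→ {G,T}; cost 1
[col 3] IJ: children I:{A}, J:{C} ∪→ {A,C}; cost 1
[col 3] DHIJQ: children DHQ:{G,T}, IJ:{A,C} ∪→ {A,C,G,T}; cost 1
[col 4] HQ: children H:{G}, Q:{A} ∪→ {A,G}; cost 1
[col 4] DHQ: children D:{T}, HQ:{A,G} ∪→ {A,G,T}; cost 1
[col 4] IJ: children I:{C}, J:{G} ∪→ {C,G}; cost 1
[col 4] DHIJQ: children DHQ:{A,G,T}, IJ:{C,G} ∩→ {G}; cost 0
per-site changes: [2, 2, 2, 3, 3]; total = 12

12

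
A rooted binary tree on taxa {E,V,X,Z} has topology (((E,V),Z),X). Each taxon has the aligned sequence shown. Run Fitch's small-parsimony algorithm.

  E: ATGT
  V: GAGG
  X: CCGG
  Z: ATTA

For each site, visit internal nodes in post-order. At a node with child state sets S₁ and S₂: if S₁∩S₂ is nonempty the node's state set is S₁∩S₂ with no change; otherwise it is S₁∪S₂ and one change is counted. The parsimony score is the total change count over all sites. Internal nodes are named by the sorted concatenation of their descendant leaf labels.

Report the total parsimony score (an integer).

7

EV@0: {A} ∪ {G} = {A,G} (union, +1)
EVZ@0: {A,G} ∩ {A} = {A} (intersection, +0)
EVXZ@0: {A} ∪ {C} = {A,C} (union, +1)
EV@1: {T} ∪ {A} = {A,T} (union, +1)
EVZ@1: {A,T} ∩ {T} = {T} (intersection, +0)
EVXZ@1: {T} ∪ {C} = {C,T} (union, +1)
EV@2: {G} ∩ {G} = {G} (intersection, +0)
EVZ@2: {G} ∪ {T} = {G,T} (union, +1)
EVXZ@2: {G,T} ∩ {G} = {G} (intersection, +0)
EV@3: {T} ∪ {G} = {G,T} (union, +1)
EVZ@3: {G,T} ∪ {A} = {A,G,T} (union, +1)
EVXZ@3: {A,G,T} ∩ {G} = {G} (intersection, +0)
per-site changes: [2, 2, 1, 2]; total = 7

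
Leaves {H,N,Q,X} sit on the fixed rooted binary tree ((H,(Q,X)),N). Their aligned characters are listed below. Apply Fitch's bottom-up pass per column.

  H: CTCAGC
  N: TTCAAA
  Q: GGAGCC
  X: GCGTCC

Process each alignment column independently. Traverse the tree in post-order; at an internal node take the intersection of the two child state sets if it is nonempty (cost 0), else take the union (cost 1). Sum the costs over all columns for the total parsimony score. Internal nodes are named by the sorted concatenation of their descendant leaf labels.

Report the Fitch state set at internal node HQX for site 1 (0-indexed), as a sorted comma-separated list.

C,G,T

QX@0: {G} ∩ {G} = {G} (intersection, +0)
HQX@0: {C} ∪ {G} = {C,G} (union, +1)
HNQX@0: {C,G} ∪ {T} = {C,G,T} (union, +1)
QX@1: {G} ∪ {C} = {C,G} (union, +1)
HQX@1: {T} ∪ {C,G} = {C,G,T} (union, +1)
HNQX@1: {C,G,T} ∩ {T} = {T} (intersection, +0)
QX@2: {A} ∪ {G} = {A,G} (union, +1)
HQX@2: {C} ∪ {A,G} = {A,C,G} (union, +1)
HNQX@2: {A,C,G} ∩ {C} = {C} (intersection, +0)
QX@3: {G} ∪ {T} = {G,T} (union, +1)
HQX@3: {A} ∪ {G,T} = {A,G,T} (union, +1)
HNQX@3: {A,G,T} ∩ {A} = {A} (intersection, +0)
QX@4: {C} ∩ {C} = {C} (intersection, +0)
HQX@4: {G} ∪ {C} = {C,G} (union, +1)
HNQX@4: {C,G} ∪ {A} = {A,C,G} (union, +1)
QX@5: {C} ∩ {C} = {C} (intersection, +0)
HQX@5: {C} ∩ {C} = {C} (intersection, +0)
HNQX@5: {C} ∪ {A} = {A,C} (union, +1)
per-site changes: [2, 2, 2, 2, 2, 1]; total = 11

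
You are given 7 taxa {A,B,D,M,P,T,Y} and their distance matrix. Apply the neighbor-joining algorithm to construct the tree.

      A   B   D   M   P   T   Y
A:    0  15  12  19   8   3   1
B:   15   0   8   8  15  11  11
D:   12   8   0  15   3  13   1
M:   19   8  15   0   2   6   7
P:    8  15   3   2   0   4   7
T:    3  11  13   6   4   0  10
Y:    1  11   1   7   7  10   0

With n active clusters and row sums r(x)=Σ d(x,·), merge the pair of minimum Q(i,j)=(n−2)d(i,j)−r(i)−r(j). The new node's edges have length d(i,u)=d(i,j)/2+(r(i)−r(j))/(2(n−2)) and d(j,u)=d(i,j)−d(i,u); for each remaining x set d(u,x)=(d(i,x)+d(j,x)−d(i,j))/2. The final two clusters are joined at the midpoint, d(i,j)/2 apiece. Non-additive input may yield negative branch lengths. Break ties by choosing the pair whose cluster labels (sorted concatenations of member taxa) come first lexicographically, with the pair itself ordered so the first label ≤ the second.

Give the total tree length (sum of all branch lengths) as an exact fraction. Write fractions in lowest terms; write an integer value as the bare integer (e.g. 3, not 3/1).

91/4

1. join A+T (d=3, Q=-90) ⇒ AT; edges |A|=13/5, |T|=2/5
  updated: d(AT,B)=23/2, d(AT,D)=11, d(AT,M)=11, d(AT,P)=9/2, d(AT,Y)=4
2. join M+P (d=2, Q=-133/2) ⇒ MP; edges |M|=39/16, |P|=-7/16
  updated: d(AT,MP)=27/4, d(B,MP)=21/2, d(D,MP)=8, d(MP,Y)=6
3. join D+Y (d=1, Q=-47) ⇒ DY; edges |D|=3/2, |Y|=-1/2
  updated: d(AT,DY)=7, d(B,DY)=9, d(DY,MP)=13/2
4. join AT+MP (d=27/4, Q=-71/2) ⇒ AMPT; edges |AT|=15/4, |MP|=3
  updated: d(AMPT,B)=61/8, d(AMPT,DY)=27/8
5. join AMPT+B (d=61/8, Q=-20) ⇒ ABMPT; edges |AMPT|=1, |B|=53/8
  updated: d(ABMPT,DY)=19/8
6. join ABMPT+DY (d=19/8) ⇒ ABDMPTY; edges |ABMPT|=19/16, |DY|=19/16
final tree: ((((A:13/5,T:2/5):15/4,(M:39/16,P:-7/16):3):1,B:53/8):19/16,(D:3/2,Y:-1/2):19/16)
total length: 91/4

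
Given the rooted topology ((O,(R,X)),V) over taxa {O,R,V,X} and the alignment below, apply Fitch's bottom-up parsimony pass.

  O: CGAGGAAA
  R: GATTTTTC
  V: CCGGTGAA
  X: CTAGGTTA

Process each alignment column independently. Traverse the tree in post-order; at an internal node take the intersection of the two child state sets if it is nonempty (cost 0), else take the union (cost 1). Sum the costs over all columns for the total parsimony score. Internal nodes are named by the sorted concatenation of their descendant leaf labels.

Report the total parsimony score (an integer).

13

[col 0] RX: children R:{G}, X:{C} ∪→ {C,G}; cost 1
[col 0] ORX: children O:{C}, RX:{C,G} ∩→ {C}; cost 0
[col 0] ORVX: children ORX:{C}, V:{C} ∩→ {C}; cost 0
[col 1] RX: children R:{A}, X:{T} ∪→ {A,T}; cost 1
[col 1] ORX: children O:{G}, RX:{A,T} ∪→ {A,G,T}; cost 1
[col 1] ORVX: children ORX:{A,G,T}, V:{C} ∪→ {A,C,G,T}; cost 1
[col 2] RX: children R:{T}, X:{A} ∪→ {A,T}; cost 1
[col 2] ORX: children O:{A}, RX:{A,T} ∩→ {A}; cost 0
[col 2] ORVX: children ORX:{A}, V:{G} ∪→ {A,G}; cost 1
[col 3] RX: children R:{T}, X:{G} ∪→ {G,T}; cost 1
[col 3] ORX: children O:{G}, RX:{G,T} ∩→ {G}; cost 0
[col 3] ORVX: children ORX:{G}, V:{G} ∩→ {G}; cost 0
[col 4] RX: children R:{T}, X:{G} ∪→ {G,T}; cost 1
[col 4] ORX: children O:{G}, RX:{G,T} ∩→ {G}; cost 0
[col 4] ORVX: children ORX:{G}, V:{T} ∪→ {G,T}; cost 1
[col 5] RX: children R:{T}, X:{T} ∩→ {T}; cost 0
[col 5] ORX: children O:{A}, RX:{T} ∪→ {A,T}; cost 1
[col 5] ORVX: children ORX:{A,T}, V:{G} ∪→ {A,G,T}; cost 1
[col 6] RX: children R:{T}, X:{T} ∩→ {T}; cost 0
[col 6] ORX: children O:{A}, RX:{T} ∪→ {A,T}; cost 1
[col 6] ORVX: children ORX:{A,T}, V:{A} ∩→ {A}; cost 0
[col 7] RX: children R:{C}, X:{A} ∪→ {A,C}; cost 1
[col 7] ORX: children O:{A}, RX:{A,C} ∩→ {A}; cost 0
[col 7] ORVX: children ORX:{A}, V:{A} ∩→ {A}; cost 0
per-site changes: [1, 3, 2, 1, 2, 2, 1, 1]; total = 13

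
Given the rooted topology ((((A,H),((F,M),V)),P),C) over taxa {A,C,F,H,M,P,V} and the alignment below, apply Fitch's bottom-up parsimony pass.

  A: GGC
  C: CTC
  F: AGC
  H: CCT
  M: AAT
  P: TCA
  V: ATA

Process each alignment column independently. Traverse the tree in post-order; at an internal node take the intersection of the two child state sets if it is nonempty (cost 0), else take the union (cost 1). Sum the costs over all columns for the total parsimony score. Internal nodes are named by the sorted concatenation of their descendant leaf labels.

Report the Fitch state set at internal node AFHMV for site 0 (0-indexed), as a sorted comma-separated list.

AH@0: {G} ∪ {C} = {C,G} (union, +1)
FM@0: {A} ∩ {A} = {A} (intersection, +0)
FMV@0: {A} ∩ {A} = {A} (intersection, +0)
AFHMV@0: {C,G} ∪ {A} = {A,C,G} (union, +1)
AFHMPV@0: {A,C,G} ∪ {T} = {A,C,G,T} (union, +1)
ACFHMPV@0: {A,C,G,T} ∩ {C} = {C} (intersection, +0)
AH@1: {G} ∪ {C} = {C,G} (union, +1)
FM@1: {G} ∪ {A} = {A,G} (union, +1)
FMV@1: {A,G} ∪ {T} = {A,G,T} (union, +1)
AFHMV@1: {C,G} ∩ {A,G,T} = {G} (intersection, +0)
AFHMPV@1: {G} ∪ {C} = {C,G} (union, +1)
ACFHMPV@1: {C,G} ∪ {T} = {C,G,T} (union, +1)
AH@2: {C} ∪ {T} = {C,T} (union, +1)
FM@2: {C} ∪ {T} = {C,T} (union, +1)
FMV@2: {C,T} ∪ {A} = {A,C,T} (union, +1)
AFHMV@2: {C,T} ∩ {A,C,T} = {C,T} (intersection, +0)
AFHMPV@2: {C,T} ∪ {A} = {A,C,T} (union, +1)
ACFHMPV@2: {A,C,T} ∩ {C} = {C} (intersection, +0)
per-site changes: [3, 5, 4]; total = 12

A,C,G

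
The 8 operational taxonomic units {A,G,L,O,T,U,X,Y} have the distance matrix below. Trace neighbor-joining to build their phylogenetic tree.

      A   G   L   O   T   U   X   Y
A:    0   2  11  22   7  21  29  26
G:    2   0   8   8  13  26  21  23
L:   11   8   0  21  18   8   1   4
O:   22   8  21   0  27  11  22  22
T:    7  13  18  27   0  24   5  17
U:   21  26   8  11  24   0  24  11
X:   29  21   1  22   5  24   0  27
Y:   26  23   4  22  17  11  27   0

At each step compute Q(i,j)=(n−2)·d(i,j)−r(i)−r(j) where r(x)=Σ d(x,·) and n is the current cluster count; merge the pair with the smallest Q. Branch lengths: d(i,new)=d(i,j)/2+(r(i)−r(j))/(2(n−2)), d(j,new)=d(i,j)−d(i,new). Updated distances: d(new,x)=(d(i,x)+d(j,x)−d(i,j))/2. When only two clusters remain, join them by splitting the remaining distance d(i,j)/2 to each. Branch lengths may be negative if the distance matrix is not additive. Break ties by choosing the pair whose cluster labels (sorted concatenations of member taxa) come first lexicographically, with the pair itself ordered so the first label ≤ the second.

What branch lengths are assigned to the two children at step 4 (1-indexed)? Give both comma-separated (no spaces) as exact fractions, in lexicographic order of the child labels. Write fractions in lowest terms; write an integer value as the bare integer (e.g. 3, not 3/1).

step 1: merge (T,X) at d=5, Q=-210; branch lengths T→1, X→4; new cluster TX
  updated: d(A,TX)=31/2, d(G,TX)=29/2, d(L,TX)=7, d(O,TX)=22, d(TX,U)=43/2, d(TX,Y)=39/2
step 2: merge (A,G) at d=2, Q=-169; branch lengths A→13/5, G→-3/5; new cluster AG
  updated: d(AG,L)=17/2, d(AG,O)=14, d(AG,TX)=14, d(AG,U)=45/2, d(AG,Y)=47/2
step 3: merge (O,U) at d=11, Q=-120; branch lengths O→15/2, U→7/2; new cluster OU
  updated: d(AG,OU)=51/4, d(L,OU)=9, d(OU,TX)=65/4, d(OU,Y)=11
step 4: merge (L,Y) at d=4, Q=-149/2; branch lengths L→-35/12, Y→83/12; new cluster LY
  updated: d(AG,LY)=14, d(LY,OU)=8, d(LY,TX)=45/4
step 5: merge (AG,TX) at d=14, Q=-217/4; branch lengths AG→109/16, TX→115/16; new cluster AGTX
  updated: d(AGTX,LY)=45/8, d(AGTX,OU)=15/2
step 6: merge (AGTX,LY) at d=45/8, Q=-169/8; branch lengths AGTX→41/16, LY→49/16; new cluster AGLTXY
  updated: d(AGLTXY,OU)=79/16
step 7: merge (AGLTXY,OU) at d=79/16; branch lengths AGLTXY→79/32, OU→79/32; new cluster AGLOTUXY
final tree: ((((A:13/5,G:-3/5):109/16,(T:1,X:4):115/16):41/16,(L:-35/12,Y:83/12):49/16):79/32,(O:15/2,U:7/2):79/32)
total length: 745/16

-35/12,83/12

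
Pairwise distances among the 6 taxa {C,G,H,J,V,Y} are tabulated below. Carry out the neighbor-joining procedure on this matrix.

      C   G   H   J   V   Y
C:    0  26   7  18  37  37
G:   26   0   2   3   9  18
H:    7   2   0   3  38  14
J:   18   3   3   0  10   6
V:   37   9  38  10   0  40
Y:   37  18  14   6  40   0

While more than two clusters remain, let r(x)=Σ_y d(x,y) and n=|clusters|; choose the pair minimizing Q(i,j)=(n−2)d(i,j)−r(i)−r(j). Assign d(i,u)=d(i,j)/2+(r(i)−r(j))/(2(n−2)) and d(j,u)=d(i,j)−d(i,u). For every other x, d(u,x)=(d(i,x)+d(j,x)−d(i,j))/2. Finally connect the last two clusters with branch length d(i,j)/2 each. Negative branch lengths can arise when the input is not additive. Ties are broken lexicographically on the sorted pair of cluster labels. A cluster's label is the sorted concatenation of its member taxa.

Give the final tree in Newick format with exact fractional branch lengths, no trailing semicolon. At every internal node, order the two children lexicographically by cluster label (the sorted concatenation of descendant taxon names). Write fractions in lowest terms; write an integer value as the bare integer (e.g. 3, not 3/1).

step 1: merge (C,H) at d=7, Q=-161; branch lengths C→89/8, H→-33/8; new cluster CH
  updated: d(CH,G)=21/2, d(CH,J)=7, d(CH,V)=34, d(CH,Y)=22
step 2: merge (G,V) at d=9, Q=-213/2; branch lengths G→-17/4, V→53/4; new cluster GV
  updated: d(CH,GV)=71/4, d(GV,J)=2, d(GV,Y)=49/2
step 3: merge (CH,GV) at d=71/4, Q=-111/2; branch lengths CH→19/2, GV→33/4; new cluster CGHV
  updated: d(CGHV,J)=-35/8, d(CGHV,Y)=115/8
step 4: merge (CGHV,J) at d=-35/8, Q=-16; branch lengths CGHV→2, J→-51/8; new cluster CGHJV
  updated: d(CGHJV,Y)=99/8
step 5: merge (CGHJV,Y) at d=99/8; branch lengths CGHJV→99/16, Y→99/16; new cluster CGHJVY
final tree: ((((C:89/8,H:-33/8):19/2,(G:-17/4,V:53/4):33/4):2,J:-51/8):99/16,Y:99/16)
total length: 167/4

((((C:89/8,H:-33/8):19/2,(G:-17/4,V:53/4):33/4):2,J:-51/8):99/16,Y:99/16)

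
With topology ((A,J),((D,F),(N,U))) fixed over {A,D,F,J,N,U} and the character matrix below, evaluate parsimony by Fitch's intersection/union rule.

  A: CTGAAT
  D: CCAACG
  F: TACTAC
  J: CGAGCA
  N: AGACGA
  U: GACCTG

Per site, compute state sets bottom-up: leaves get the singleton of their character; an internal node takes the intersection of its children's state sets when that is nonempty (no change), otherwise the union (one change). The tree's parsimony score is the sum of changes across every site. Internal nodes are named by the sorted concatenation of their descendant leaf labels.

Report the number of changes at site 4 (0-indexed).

4

[col 0] AJ: children A:{C}, J:{C} ∩→ {C}; cost 0
[col 0] DF: children D:{C}, F:{T} ∪→ {C,T}; cost 1
[col 0] NU: children N:{A}, U:{G} ∪→ {A,G}; cost 1
[col 0] DFNU: children DF:{C,T}, NU:{A,G} ∪→ {A,C,G,T}; cost 1
[col 0] ADFJNU: children AJ:{C}, DFNU:{A,C,G,T} ∩→ {C}; cost 0
[col 1] AJ: children A:{T}, J:{G} ∪→ {G,T}; cost 1
[col 1] DF: children D:{C}, F:{A} ∪→ {A,C}; cost 1
[col 1] NU: children N:{G}, U:{A} ∪→ {A,G}; cost 1
[col 1] DFNU: children DF:{A,C}, NU:{A,G} ∩→ {A}; cost 0
[col 1] ADFJNU: children AJ:{G,T}, DFNU:{A} ∪→ {A,G,T}; cost 1
[col 2] AJ: children A:{G}, J:{A} ∪→ {A,G}; cost 1
[col 2] DF: children D:{A}, F:{C} ∪→ {A,C}; cost 1
[col 2] NU: children N:{A}, U:{C} ∪→ {A,C}; cost 1
[col 2] DFNU: children DF:{A,C}, NU:{A,C} ∩→ {A,C}; cost 0
[col 2] ADFJNU: children AJ:{A,G}, DFNU:{A,C} ∩→ {A}; cost 0
[col 3] AJ: children A:{A}, J:{G} ∪→ {A,G}; cost 1
[col 3] DF: children D:{A}, F:{T} ∪→ {A,T}; cost 1
[col 3] NU: children N:{C}, U:{C} ∩→ {C}; cost 0
[col 3] DFNU: children DF:{A,T}, NU:{C} ∪→ {A,C,T}; cost 1
[col 3] ADFJNU: children AJ:{A,G}, DFNU:{A,C,T} ∩→ {A}; cost 0
[col 4] AJ: children A:{A}, J:{C} ∪→ {A,C}; cost 1
[col 4] DF: children D:{C}, F:{A} ∪→ {A,C}; cost 1
[col 4] NU: children N:{G}, U:{T} ∪→ {G,T}; cost 1
[col 4] DFNU: children DF:{A,C}, NU:{G,T} ∪→ {A,C,G,T}; cost 1
[col 4] ADFJNU: children AJ:{A,C}, DFNU:{A,C,G,T} ∩→ {A,C}; cost 0
[col 5] AJ: children A:{T}, J:{A} ∪→ {A,T}; cost 1
[col 5] DF: children D:{G}, F:{C} ∪→ {C,G}; cost 1
[col 5] NU: children N:{A}, U:{G} ∪→ {A,G}; cost 1
[col 5] DFNU: children DF:{C,G}, NU:{A,G} ∩→ {G}; cost 0
[col 5] ADFJNU: children AJ:{A,T}, DFNU:{G} ∪→ {A,G,T}; cost 1
per-site changes: [3, 4, 3, 3, 4, 4]; total = 21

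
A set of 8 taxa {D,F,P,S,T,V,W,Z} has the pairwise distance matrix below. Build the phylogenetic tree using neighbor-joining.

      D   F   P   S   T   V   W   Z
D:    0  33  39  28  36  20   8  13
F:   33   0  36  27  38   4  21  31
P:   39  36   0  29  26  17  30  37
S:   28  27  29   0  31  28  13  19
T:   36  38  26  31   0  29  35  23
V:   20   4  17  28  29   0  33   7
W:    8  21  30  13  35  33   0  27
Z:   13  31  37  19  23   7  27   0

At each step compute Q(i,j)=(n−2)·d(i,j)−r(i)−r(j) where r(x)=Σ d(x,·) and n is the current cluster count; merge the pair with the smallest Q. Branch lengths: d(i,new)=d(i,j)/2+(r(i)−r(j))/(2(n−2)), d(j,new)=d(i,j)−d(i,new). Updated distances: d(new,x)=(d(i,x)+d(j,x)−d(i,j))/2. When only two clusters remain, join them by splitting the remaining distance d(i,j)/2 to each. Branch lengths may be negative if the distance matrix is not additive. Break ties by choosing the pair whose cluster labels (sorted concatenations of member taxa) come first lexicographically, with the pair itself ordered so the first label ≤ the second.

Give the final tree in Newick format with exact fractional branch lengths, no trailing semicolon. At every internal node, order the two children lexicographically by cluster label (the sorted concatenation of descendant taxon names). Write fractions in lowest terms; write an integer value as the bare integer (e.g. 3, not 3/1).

((((D:101/20,W:59/20):225/32,S:303/32):69/32,((F:19/3,V:-7/3):75/8,(P:27/2,T:25/2):45/8):77/32):227/64,Z:227/64)

step 1: merge (F,V) at d=4, Q=-304; branch lengths F→19/3, V→-7/3; new cluster FV
  updated: d(D,FV)=49/2, d(FV,P)=49/2, d(FV,S)=51/2, d(FV,T)=63/2, d(FV,W)=25, d(FV,Z)=17
step 2: merge (D,W) at d=8, Q=-493/2; branch lengths D→101/20, W→59/20; new cluster DW
  updated: d(DW,FV)=83/4, d(DW,P)=61/2, d(DW,S)=33/2, d(DW,T)=63/2, d(DW,Z)=16
step 3: merge (P,T) at d=26, Q=-186; branch lengths P→27/2, T→25/2; new cluster PT
  updated: d(DW,PT)=18, d(FV,PT)=15, d(PT,S)=17, d(PT,Z)=17
step 4: merge (FV,PT) at d=15, Q=-401/4; branch lengths FV→75/8, PT→45/8; new cluster FPTV
  updated: d(DW,FPTV)=95/8, d(FPTV,S)=55/4, d(FPTV,Z)=19/2
step 5: merge (DW,S) at d=33/2, Q=-485/8; branch lengths DW→225/32, S→303/32; new cluster DSW
  updated: d(DSW,FPTV)=73/16, d(DSW,Z)=37/4
step 6: merge (DSW,FPTV) at d=73/16, Q=-373/16; branch lengths DSW→69/32, FPTV→77/32; new cluster DFPSTVW
  updated: d(DFPSTVW,Z)=227/32
step 7: merge (DFPSTVW,Z) at d=227/32; branch lengths DFPSTVW→227/64, Z→227/64; new cluster DFPSTVWZ
final tree: ((((D:101/20,W:59/20):225/32,S:303/32):69/32,((F:19/3,V:-7/3):75/8,(P:27/2,T:25/2):45/8):77/32):227/64,Z:227/64)
total length: 2597/32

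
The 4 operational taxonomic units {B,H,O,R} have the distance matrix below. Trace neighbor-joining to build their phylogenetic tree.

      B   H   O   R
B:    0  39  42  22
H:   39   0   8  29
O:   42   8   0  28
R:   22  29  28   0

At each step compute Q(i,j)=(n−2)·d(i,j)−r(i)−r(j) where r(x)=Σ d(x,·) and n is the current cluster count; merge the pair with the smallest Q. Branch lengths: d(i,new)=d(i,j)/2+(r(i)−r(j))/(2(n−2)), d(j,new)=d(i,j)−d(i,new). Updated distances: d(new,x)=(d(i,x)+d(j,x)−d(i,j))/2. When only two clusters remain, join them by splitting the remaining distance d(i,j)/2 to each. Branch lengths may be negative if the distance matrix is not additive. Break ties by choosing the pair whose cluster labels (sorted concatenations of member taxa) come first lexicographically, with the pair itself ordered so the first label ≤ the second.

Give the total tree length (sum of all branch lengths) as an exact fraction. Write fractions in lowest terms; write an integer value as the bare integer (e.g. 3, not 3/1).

iteration 1: select B,R (d=22, Q=-138); attach at lengths (17, 5); label the merged cluster BR
  updated: d(BR,H)=23, d(BR,O)=24
iteration 2: select BR,H (d=23, Q=-55); attach at lengths (39/2, 7/2); label the merged cluster BHR
  updated: d(BHR,O)=9/2
iteration 3: select BHR,O (d=9/2); attach at lengths (9/4, 9/4); label the merged cluster BHOR
final tree: (((B:17,R:5):39/2,H:7/2):9/4,O:9/4)
total length: 99/2

99/2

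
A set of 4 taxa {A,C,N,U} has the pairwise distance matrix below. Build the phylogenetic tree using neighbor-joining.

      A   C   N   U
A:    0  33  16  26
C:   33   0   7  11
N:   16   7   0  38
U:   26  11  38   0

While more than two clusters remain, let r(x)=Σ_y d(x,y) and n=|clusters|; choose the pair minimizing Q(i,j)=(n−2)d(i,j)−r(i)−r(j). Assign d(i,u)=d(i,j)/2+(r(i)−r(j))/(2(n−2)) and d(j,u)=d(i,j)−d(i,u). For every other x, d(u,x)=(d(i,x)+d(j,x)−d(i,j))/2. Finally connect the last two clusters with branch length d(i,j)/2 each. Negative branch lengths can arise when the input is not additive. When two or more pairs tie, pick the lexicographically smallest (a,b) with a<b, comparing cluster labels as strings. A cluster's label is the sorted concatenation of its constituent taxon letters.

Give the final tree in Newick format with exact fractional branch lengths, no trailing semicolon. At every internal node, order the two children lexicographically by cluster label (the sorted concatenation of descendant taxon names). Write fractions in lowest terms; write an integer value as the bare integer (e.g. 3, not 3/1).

(((A:23/2,N:9/2):25/2,C:-1/2):23/4,U:23/4)

1. join A+N (d=16, Q=-104) ⇒ AN; edges |A|=23/2, |N|=9/2
  updated: d(AN,C)=12, d(AN,U)=24
2. join AN+C (d=12, Q=-47) ⇒ ACN; edges |AN|=25/2, |C|=-1/2
  updated: d(ACN,U)=23/2
3. join ACN+U (d=23/2) ⇒ ACNU; edges |ACN|=23/4, |U|=23/4
final tree: (((A:23/2,N:9/2):25/2,C:-1/2):23/4,U:23/4)
total length: 79/2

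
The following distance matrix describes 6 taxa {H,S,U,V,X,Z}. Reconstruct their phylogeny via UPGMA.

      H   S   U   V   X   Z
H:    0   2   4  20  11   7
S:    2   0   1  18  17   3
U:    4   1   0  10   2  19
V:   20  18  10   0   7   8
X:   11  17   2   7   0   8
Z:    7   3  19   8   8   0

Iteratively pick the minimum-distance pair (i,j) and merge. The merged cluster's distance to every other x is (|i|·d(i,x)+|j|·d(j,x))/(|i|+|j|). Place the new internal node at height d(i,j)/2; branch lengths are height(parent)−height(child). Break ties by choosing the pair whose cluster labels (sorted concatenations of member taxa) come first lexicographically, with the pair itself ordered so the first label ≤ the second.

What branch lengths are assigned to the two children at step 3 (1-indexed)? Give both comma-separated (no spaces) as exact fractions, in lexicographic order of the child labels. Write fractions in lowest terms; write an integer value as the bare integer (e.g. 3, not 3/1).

7/2,7/2

1. join S+U (d=1) ⇒ SU; edges |S|=1/2, |U|=1/2
  updated: d(H,SU)=3, d(SU,V)=14, d(SU,X)=19/2, d(SU,Z)=11
2. join H+SU (d=3) ⇒ HSU; edges |H|=3/2, |SU|=1
  updated: d(HSU,V)=16, d(HSU,X)=10, d(HSU,Z)=29/3
3. join V+X (d=7) ⇒ VX; edges |V|=7/2, |X|=7/2
  updated: d(HSU,VX)=13, d(VX,Z)=8
4. join VX+Z (d=8) ⇒ VXZ; edges |VX|=1/2, |Z|=4
  updated: d(HSU,VXZ)=107/9
5. join HSU+VXZ (d=107/9) ⇒ HSUVXZ; edges |HSU|=40/9, |VXZ|=35/18
final tree: ((H:3/2,(S:1/2,U:1/2):1):40/9,((V:7/2,X:7/2):1/2,Z:4):35/18)
total length: 385/18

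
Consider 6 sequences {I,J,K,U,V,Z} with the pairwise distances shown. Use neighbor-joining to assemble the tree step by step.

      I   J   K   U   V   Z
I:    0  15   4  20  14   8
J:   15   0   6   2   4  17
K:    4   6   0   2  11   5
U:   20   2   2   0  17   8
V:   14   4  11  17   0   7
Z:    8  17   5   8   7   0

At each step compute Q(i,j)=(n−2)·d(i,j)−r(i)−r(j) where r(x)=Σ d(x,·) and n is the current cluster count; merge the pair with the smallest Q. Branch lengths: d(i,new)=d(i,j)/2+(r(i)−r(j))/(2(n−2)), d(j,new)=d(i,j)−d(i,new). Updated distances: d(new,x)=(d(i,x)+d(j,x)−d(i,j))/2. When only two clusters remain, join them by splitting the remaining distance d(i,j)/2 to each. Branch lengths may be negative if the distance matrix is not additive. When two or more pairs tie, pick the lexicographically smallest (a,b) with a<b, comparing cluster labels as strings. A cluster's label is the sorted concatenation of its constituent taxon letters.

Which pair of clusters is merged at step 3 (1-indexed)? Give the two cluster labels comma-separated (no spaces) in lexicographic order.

step 1: merge (J,U) at d=2, Q=-85; branch lengths J→3/8, U→13/8; new cluster JU
  updated: d(I,JU)=33/2, d(JU,K)=3, d(JU,V)=19/2, d(JU,Z)=23/2
step 2: merge (JU,K) at d=3, Q=-109/2; branch lengths JU→53/12, K→-17/12; new cluster JKU
  updated: d(I,JKU)=35/4, d(JKU,V)=35/4, d(JKU,Z)=27/4
step 3: merge (I,JKU) at d=35/4, Q=-75/2; branch lengths I→6, JKU→11/4; new cluster IJKU
  updated: d(IJKU,V)=7, d(IJKU,Z)=3
step 4: merge (IJKU,V) at d=7, Q=-17; branch lengths IJKU→3/2, V→11/2; new cluster IJKUV
  updated: d(IJKUV,Z)=3/2
step 5: merge (IJKUV,Z) at d=3/2; branch lengths IJKUV→3/4, Z→3/4; new cluster IJKUVZ
final tree: (((I:6,((J:3/8,U:13/8):53/12,K:-17/12):11/4):3/2,V:11/2):3/4,Z:3/4)
total length: 89/4

I,JKU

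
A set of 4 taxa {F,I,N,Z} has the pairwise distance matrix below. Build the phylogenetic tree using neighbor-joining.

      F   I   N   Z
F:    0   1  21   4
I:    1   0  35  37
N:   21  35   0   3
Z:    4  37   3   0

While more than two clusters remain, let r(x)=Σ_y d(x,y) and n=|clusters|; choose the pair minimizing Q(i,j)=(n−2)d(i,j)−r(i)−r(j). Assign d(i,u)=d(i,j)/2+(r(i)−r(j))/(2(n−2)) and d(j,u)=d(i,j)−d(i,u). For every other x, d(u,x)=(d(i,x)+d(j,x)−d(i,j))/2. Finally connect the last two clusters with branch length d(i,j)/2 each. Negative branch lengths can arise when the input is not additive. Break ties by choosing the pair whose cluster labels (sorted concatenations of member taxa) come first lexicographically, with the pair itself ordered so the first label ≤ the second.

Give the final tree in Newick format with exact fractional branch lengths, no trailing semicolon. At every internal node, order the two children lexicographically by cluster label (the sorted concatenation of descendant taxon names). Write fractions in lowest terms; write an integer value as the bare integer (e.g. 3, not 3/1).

1. join F+I (d=1, Q=-97) ⇒ FI; edges |F|=-45/4, |I|=49/4
  updated: d(FI,N)=55/2, d(FI,Z)=20
2. join FI+N (d=55/2, Q=-101/2) ⇒ FIN; edges |FI|=89/4, |N|=21/4
  updated: d(FIN,Z)=-9/4
3. join FIN+Z (d=-9/4) ⇒ FINZ; edges |FIN|=-9/8, |Z|=-9/8
final tree: (((F:-45/4,I:49/4):89/4,N:21/4):-9/8,Z:-9/8)
total length: 105/4

(((F:-45/4,I:49/4):89/4,N:21/4):-9/8,Z:-9/8)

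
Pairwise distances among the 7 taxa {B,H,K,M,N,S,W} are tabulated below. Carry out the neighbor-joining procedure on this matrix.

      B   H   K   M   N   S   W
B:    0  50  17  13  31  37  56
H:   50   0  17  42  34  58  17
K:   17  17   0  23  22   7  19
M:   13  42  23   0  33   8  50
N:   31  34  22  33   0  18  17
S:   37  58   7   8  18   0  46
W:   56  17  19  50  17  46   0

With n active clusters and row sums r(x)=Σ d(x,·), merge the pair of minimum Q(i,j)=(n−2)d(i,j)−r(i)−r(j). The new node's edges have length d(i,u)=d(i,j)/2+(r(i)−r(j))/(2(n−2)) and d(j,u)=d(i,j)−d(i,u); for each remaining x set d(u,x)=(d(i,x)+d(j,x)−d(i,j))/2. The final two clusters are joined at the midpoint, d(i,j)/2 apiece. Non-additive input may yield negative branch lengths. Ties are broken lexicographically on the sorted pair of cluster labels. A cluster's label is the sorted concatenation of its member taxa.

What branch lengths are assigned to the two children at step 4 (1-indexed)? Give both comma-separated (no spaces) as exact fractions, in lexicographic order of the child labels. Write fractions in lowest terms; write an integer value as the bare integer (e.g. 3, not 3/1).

151/16,105/16

step 1: merge (H,W) at d=17, Q=-338; branch lengths H→49/5, W→36/5; new cluster HW
  updated: d(B,HW)=89/2, d(HW,K)=19/2, d(HW,M)=75/2, d(HW,N)=17, d(HW,S)=87/2
step 2: merge (B,M) at d=13, Q=-205; branch lengths B→10, M→3; new cluster BM
  updated: d(BM,HW)=69/2, d(BM,K)=27/2, d(BM,N)=51/2, d(BM,S)=16
step 3: merge (HW,N) at d=17, Q=-136; branch lengths HW→73/6, N→29/6; new cluster HNW
  updated: d(BM,HNW)=43/2, d(HNW,K)=29/4, d(HNW,S)=89/4
step 4: merge (BM,S) at d=16, Q=-257/4; branch lengths BM→151/16, S→105/16; new cluster BMS
  updated: d(BMS,HNW)=111/8, d(BMS,K)=9/4
step 5: merge (BMS,HNW) at d=111/8, Q=-187/8; branch lengths BMS→71/16, HNW→151/16; new cluster BHMNSW
  updated: d(BHMNSW,K)=-35/16
step 6: merge (BHMNSW,K) at d=-35/16; branch lengths BHMNSW→-35/32, K→-35/32; new cluster BHKMNSW
final tree: ((((B:10,M:3):151/16,S:105/16):71/16,((H:49/5,W:36/5):73/6,N:29/6):151/16):-35/32,K:-35/32)
total length: 1195/16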